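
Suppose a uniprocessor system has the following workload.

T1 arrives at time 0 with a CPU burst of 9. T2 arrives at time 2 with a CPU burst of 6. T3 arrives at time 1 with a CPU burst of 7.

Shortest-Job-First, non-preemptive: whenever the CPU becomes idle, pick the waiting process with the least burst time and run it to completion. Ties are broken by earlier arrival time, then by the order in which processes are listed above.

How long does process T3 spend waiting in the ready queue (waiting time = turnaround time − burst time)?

Schedule: | T1 0-9 | T2 9-15 | T3 15-22 |
Completion: T1=9  T2=15  T3=22
Waiting(T3) = turnaround − burst = 21 − 7 = 14

14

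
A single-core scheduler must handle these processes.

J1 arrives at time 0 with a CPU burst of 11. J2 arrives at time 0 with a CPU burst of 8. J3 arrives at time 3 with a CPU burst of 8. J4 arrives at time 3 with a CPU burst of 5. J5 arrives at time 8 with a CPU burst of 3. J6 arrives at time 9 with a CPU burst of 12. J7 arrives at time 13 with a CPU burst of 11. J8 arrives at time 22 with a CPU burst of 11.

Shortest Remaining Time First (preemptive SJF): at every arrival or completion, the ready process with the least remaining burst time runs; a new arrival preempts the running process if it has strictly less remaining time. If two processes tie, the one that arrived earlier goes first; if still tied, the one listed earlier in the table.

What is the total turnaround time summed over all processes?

Timeline: | J2 0-8 | J5 8-11 | J4 11-16 | J3 16-24 | J1 24-35 | J7 35-46 | J8 46-57 | J6 57-69 |
Completion: J1=35  J2=8  J3=24  J4=16  J5=11  J6=69  J7=46  J8=57
Turnaround = completion − arrival: J1=35, J2=8, J3=21, J4=13, J5=3, J6=60, J7=33, J8=35
Total turnaround = 35 + 8 + 21 + 13 + 3 + 60 + 33 + 35 = 208

208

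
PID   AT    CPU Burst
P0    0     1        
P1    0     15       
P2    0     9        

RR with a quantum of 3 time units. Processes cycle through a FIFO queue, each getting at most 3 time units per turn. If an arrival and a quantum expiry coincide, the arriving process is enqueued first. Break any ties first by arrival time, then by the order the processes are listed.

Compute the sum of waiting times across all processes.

20

Gantt: | P0 0-1 | P1 1-4 | P2 4-7 | P1 7-10 | P2 10-13 | P1 13-16 | P2 16-19 | P1 19-25 |
Completion: P0=1  P1=25  P2=19
Turnaround (C−A): P0=1  P1=25  P2=19
Waiting = turnaround − burst: P0=0, P1=10, P2=10
Total waiting = 0 + 10 + 10 = 20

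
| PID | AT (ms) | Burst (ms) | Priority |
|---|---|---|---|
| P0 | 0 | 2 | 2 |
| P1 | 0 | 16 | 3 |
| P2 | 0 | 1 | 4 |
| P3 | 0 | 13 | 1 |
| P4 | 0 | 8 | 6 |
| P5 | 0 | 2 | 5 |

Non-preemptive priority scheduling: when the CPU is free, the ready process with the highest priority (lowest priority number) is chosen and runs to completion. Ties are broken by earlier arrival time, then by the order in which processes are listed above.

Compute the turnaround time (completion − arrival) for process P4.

42

Gantt: | P3 0-13 | P0 13-15 | P1 15-31 | P2 31-32 | P5 32-34 | P4 34-42 |
Completion: P0=15  P1=31  P2=32  P3=13  P4=42  P5=34
Turnaround(P4) = completion − arrival = 42 − 0 = 42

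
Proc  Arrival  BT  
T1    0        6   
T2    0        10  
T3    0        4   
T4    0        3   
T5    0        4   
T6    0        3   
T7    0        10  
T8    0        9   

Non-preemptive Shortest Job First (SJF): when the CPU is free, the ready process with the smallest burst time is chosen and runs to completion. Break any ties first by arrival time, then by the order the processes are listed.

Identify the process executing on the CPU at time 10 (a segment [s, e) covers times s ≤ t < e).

T5

Timeline: | T4 0-3 | T6 3-6 | T3 6-10 | T5 10-14 | T1 14-20 | T8 20-29 | T2 29-39 | T7 39-49 |
Completion: T1=20  T2=39  T3=10  T4=3  T5=14  T6=6  T7=49  T8=29
Turnaround (C−A): T1=20  T2=39  T3=10  T4=3  T5=14  T6=6  T7=49  T8=29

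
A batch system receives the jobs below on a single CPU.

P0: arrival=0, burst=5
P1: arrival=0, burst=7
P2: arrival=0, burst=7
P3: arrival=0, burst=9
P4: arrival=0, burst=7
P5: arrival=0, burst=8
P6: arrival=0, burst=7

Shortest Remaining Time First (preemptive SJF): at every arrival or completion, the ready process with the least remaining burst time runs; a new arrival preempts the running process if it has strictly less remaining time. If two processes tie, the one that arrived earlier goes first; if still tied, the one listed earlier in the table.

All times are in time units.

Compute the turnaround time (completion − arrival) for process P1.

Timeline: | P0 0-5 | P1 5-12 | P2 12-19 | P4 19-26 | P6 26-33 | P5 33-41 | P3 41-50 |
Completion: P0=5  P1=12  P2=19  P3=50  P4=26  P5=41  P6=33
Turnaround (C−A): P0=5  P1=12  P2=19  P3=50  P4=26  P5=41  P6=33
Turnaround(P1) = completion − arrival = 12 − 0 = 12

12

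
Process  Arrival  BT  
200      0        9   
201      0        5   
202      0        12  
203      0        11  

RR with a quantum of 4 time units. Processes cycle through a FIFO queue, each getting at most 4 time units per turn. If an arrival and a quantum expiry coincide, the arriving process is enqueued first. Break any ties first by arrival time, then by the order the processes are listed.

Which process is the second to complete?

200

Gantt: | 200 0-4 | 201 4-8 | 202 8-12 | 203 12-16 | 200 16-20 | 201 20-21 | 202 21-25 | 203 25-29 | 200 29-30 | 202 30-34 | 203 34-37 |
Completion: 200=30  201=21  202=34  203=37
Finish order: 201 → 200 → 202 → 203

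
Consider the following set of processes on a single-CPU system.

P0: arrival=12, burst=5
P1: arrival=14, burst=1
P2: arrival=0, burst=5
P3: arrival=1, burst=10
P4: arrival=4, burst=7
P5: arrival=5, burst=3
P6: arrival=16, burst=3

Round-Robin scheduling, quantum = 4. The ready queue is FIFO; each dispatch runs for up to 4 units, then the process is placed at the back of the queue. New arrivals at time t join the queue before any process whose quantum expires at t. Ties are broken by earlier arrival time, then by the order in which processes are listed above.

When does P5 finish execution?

Timeline: | P2 0-4 | P3 4-8 | P4 8-12 | P2 12-13 | P5 13-16 | P3 16-20 | P0 20-24 | P4 24-27 | P1 27-28 | P6 28-31 | P3 31-33 | P0 33-34 |
Completion: P0=34  P1=28  P2=13  P3=33  P4=27  P5=16  P6=31

16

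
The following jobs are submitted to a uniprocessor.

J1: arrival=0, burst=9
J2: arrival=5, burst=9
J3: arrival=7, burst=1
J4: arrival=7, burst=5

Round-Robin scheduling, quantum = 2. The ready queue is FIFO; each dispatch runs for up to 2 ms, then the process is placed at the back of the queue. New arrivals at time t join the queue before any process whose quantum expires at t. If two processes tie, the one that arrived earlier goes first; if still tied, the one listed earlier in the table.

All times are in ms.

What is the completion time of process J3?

11

Timeline: | J1 0-6 | J2 6-8 | J1 8-10 | J3 10-11 | J4 11-13 | J2 13-15 | J1 15-16 | J4 16-18 | J2 18-20 | J4 20-21 | J2 21-24 |
Completion: J1=16  J2=24  J3=11  J4=21
Turnaround (C−A): J1=16  J2=19  J3=4  J4=14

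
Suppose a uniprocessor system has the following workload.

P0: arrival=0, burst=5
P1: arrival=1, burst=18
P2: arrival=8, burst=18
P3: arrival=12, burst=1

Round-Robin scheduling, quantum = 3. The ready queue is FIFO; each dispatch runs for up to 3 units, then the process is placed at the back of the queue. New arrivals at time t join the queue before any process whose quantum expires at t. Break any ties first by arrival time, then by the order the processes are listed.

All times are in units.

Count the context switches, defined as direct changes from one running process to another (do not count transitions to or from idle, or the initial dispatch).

Gantt: | P0 0-3 | P1 3-6 | P0 6-8 | P1 8-11 | P2 11-14 | P1 14-17 | P3 17-18 | P2 18-21 | P1 21-24 | P2 24-27 | P1 27-30 | P2 30-33 | P1 33-36 | P2 36-42 |
Completion: P0=8  P1=36  P2=42  P3=18
Turnaround (C−A): P0=8  P1=35  P2=34  P3=6

13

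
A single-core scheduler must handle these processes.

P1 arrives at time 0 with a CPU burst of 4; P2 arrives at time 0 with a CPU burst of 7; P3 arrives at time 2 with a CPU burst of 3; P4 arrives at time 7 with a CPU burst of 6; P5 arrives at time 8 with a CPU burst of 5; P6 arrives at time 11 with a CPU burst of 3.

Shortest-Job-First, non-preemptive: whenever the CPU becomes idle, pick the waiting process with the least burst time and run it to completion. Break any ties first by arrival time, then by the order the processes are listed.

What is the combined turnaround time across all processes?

61

Timeline: | P1 0-4 | P3 4-7 | P4 7-13 | P6 13-16 | P5 16-21 | P2 21-28 |
Completion: P1=4  P2=28  P3=7  P4=13  P5=21  P6=16
Turnaround = completion − arrival: P1=4, P2=28, P3=5, P4=6, P5=13, P6=5
Total turnaround = 4 + 28 + 5 + 6 + 13 + 5 = 61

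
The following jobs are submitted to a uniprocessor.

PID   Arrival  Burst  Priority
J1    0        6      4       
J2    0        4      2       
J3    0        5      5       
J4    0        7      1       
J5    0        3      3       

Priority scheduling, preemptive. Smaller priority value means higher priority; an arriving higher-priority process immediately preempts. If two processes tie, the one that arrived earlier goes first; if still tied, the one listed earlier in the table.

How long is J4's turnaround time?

7

Gantt: | J4 0-7 | J2 7-11 | J5 11-14 | J1 14-20 | J3 20-25 |
Completion: J1=20  J2=11  J3=25  J4=7  J5=14
Turnaround(J4) = completion − arrival = 7 − 0 = 7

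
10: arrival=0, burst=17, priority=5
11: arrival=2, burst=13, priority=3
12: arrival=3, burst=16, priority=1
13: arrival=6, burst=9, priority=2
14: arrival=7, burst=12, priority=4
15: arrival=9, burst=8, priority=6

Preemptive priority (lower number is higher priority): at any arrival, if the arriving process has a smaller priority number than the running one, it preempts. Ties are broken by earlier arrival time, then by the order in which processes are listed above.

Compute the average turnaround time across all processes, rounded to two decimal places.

Gantt: | 10 0-2 | 11 2-3 | 12 3-19 | 13 19-28 | 11 28-40 | 14 40-52 | 10 52-67 | 15 67-75 |
Completion: 10=67  11=40  12=19  13=28  14=52  15=75
Turnaround times: 10=67, 11=38, 12=16, 13=22, 14=45, 15=66
Average turnaround = (67+38+16+22+45+66) / 6 = 254/6 = 42.33

42.33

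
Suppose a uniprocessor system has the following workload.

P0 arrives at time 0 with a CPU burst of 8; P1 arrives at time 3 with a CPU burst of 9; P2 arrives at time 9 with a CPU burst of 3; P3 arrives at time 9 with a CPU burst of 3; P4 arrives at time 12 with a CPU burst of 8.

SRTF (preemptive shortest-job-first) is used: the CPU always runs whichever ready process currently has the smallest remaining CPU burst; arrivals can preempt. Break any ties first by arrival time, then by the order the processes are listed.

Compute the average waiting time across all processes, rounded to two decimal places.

5.00

Gantt: | P0 0-8 | P1 8-9 | P2 9-12 | P3 12-15 | P1 15-23 | P4 23-31 |
Completion: P0=8  P1=23  P2=12  P3=15  P4=31
Turnaround (C−A): P0=8  P1=20  P2=3  P3=6  P4=19
Waiting times: P0=0, P1=11, P2=0, P3=3, P4=11
Average waiting = (0+11+0+3+11) / 5 = 25/5 = 5.00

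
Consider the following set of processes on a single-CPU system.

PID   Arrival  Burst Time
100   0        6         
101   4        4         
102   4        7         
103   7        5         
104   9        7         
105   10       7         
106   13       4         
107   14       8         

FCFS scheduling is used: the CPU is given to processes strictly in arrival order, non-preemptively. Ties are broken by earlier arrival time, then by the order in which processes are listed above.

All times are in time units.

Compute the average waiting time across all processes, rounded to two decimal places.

Schedule: | 100 0-6 | 101 6-10 | 102 10-17 | 103 17-22 | 104 22-29 | 105 29-36 | 106 36-40 | 107 40-48 |
Completion: 100=6  101=10  102=17  103=22  104=29  105=36  106=40  107=48
Turnaround (C−A): 100=6  101=6  102=13  103=15  104=20  105=26  106=27  107=34
Waiting times: 100=0, 101=2, 102=6, 103=10, 104=13, 105=19, 106=23, 107=26
Average waiting = (0+2+6+10+13+19+23+26) / 8 = 99/8 = 12.38

12.38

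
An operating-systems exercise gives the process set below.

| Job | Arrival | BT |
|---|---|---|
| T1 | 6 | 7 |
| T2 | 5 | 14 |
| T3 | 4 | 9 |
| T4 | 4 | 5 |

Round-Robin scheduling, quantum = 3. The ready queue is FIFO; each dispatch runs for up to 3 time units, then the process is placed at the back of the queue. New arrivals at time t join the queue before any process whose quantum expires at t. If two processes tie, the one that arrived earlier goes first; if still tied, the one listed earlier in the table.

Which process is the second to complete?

Schedule: | idle 0-4 | T3 4-7 | T4 7-10 | T2 10-13 | T1 13-16 | T3 16-19 | T4 19-21 | T2 21-24 | T1 24-27 | T3 27-30 | T2 30-33 | T1 33-34 | T2 34-39 |
Completion: T1=34  T2=39  T3=30  T4=21
Turnaround (C−A): T1=28  T2=34  T3=26  T4=17
Finish order: T4 → T3 → T1 → T2

T3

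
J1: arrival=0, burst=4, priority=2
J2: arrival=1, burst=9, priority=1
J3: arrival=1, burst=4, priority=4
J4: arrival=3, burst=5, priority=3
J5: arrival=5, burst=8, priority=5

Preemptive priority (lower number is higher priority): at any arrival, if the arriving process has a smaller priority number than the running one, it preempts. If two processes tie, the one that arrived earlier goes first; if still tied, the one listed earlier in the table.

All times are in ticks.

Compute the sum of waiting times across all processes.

53

Schedule: | J1 0-1 | J2 1-10 | J1 10-13 | J4 13-18 | J3 18-22 | J5 22-30 |
Completion: J1=13  J2=10  J3=22  J4=18  J5=30
Waiting = turnaround − burst: J1=9, J2=0, J3=17, J4=10, J5=17
Total waiting = 9 + 0 + 17 + 10 + 17 = 53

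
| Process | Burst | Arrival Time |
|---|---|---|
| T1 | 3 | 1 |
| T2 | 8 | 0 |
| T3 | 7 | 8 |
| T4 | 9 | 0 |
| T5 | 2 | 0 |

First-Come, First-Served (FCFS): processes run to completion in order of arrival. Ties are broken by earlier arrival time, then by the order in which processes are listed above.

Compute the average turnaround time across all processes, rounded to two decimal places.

Timeline: | T2 0-8 | T4 8-17 | T5 17-19 | T1 19-22 | T3 22-29 |
Completion: T1=22  T2=8  T3=29  T4=17  T5=19
Turnaround times: T1=21, T2=8, T3=21, T4=17, T5=19
Average turnaround = (21+8+21+17+19) / 5 = 86/5 = 17.20

17.20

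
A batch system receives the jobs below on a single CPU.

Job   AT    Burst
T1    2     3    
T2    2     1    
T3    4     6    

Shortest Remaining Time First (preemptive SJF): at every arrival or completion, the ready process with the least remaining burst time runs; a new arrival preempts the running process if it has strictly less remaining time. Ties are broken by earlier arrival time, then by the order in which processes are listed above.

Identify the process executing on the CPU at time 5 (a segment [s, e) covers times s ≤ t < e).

T1

Gantt: | idle 0-2 | T2 2-3 | T1 3-6 | T3 6-12 |
Completion: T1=6  T2=3  T3=12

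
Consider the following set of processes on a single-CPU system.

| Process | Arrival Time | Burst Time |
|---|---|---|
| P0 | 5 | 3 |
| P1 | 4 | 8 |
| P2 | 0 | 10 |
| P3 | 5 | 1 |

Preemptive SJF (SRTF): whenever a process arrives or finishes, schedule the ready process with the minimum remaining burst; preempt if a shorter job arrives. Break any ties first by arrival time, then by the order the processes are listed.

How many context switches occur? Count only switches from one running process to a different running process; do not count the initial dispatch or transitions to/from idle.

4

Timeline: | P2 0-5 | P3 5-6 | P0 6-9 | P2 9-14 | P1 14-22 |
Completion: P0=9  P1=22  P2=14  P3=6
Turnaround (C−A): P0=4  P1=18  P2=14  P3=1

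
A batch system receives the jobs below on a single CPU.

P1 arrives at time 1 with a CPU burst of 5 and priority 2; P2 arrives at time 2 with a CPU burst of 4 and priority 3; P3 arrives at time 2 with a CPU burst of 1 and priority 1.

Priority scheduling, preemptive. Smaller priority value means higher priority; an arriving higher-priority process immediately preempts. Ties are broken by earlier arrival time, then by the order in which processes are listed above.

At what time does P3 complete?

Schedule: | idle 0-1 | P1 1-2 | P3 2-3 | P1 3-7 | P2 7-11 |
Completion: P1=7  P2=11  P3=3
Turnaround (C−A): P1=6  P2=9  P3=1

3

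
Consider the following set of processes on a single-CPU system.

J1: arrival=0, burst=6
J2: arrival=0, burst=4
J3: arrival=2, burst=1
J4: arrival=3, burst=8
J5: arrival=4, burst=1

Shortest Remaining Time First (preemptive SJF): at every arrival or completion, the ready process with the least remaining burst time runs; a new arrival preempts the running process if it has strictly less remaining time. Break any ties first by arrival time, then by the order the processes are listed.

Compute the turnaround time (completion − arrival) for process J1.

12

Gantt: | J2 0-2 | J3 2-3 | J2 3-5 | J5 5-6 | J1 6-12 | J4 12-20 |
Completion: J1=12  J2=5  J3=3  J4=20  J5=6
Turnaround(J1) = completion − arrival = 12 − 0 = 12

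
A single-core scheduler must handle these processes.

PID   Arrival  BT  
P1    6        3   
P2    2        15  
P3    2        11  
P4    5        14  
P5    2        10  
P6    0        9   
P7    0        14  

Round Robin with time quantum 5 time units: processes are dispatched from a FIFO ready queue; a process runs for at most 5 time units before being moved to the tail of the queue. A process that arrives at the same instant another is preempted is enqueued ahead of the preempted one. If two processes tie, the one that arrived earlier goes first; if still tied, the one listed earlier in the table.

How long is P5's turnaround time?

Gantt: | P6 0-5 | P7 5-10 | P2 10-15 | P3 15-20 | P5 20-25 | P4 25-30 | P6 30-34 | P1 34-37 | P7 37-42 | P2 42-47 | P3 47-52 | P5 52-57 | P4 57-62 | P7 62-66 | P2 66-71 | P3 71-72 | P4 72-76 |
Completion: P1=37  P2=71  P3=72  P4=76  P5=57  P6=34  P7=66
Turnaround(P5) = completion − arrival = 57 − 2 = 55

55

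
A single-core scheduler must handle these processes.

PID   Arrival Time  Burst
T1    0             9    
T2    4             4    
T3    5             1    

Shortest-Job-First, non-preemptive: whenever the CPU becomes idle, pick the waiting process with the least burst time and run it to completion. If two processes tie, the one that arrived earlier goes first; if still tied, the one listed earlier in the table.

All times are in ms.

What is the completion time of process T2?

14

Gantt: | T1 0-9 | T3 9-10 | T2 10-14 |
Completion: T1=9  T2=14  T3=10
Turnaround (C−A): T1=9  T2=10  T3=5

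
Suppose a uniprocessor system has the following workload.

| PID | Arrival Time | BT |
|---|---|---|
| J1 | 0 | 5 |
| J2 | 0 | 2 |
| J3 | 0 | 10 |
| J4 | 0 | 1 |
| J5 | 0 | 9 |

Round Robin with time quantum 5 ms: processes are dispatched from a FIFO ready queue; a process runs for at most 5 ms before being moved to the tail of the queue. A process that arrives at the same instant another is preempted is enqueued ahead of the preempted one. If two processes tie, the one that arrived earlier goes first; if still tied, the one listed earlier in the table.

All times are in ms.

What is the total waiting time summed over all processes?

Gantt: | J1 0-5 | J2 5-7 | J3 7-12 | J4 12-13 | J5 13-18 | J3 18-23 | J5 23-27 |
Completion: J1=5  J2=7  J3=23  J4=13  J5=27
Waiting = turnaround − burst: J1=0, J2=5, J3=13, J4=12, J5=18
Total waiting = 0 + 5 + 13 + 12 + 18 = 48

48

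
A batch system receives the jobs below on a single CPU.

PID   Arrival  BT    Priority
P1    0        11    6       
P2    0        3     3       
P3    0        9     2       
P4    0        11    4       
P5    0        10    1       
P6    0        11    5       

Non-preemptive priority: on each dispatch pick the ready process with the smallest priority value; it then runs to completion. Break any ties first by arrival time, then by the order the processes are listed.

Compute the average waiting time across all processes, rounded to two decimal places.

Gantt: | P5 0-10 | P3 10-19 | P2 19-22 | P4 22-33 | P6 33-44 | P1 44-55 |
Completion: P1=55  P2=22  P3=19  P4=33  P5=10  P6=44
Turnaround (C−A): P1=55  P2=22  P3=19  P4=33  P5=10  P6=44
Waiting times: P1=44, P2=19, P3=10, P4=22, P5=0, P6=33
Average waiting = (44+19+10+22+0+33) / 6 = 128/6 = 21.33

21.33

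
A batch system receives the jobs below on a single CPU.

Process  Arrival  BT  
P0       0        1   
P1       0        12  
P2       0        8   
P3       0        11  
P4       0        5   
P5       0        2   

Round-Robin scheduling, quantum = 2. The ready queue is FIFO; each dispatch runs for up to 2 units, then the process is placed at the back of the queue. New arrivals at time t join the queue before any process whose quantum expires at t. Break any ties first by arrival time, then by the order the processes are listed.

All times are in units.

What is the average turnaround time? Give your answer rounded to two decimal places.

24.17

Gantt: | P0 0-1 | P1 1-3 | P2 3-5 | P3 5-7 | P4 7-9 | P5 9-11 | P1 11-13 | P2 13-15 | P3 15-17 | P4 17-19 | P1 19-21 | P2 21-23 | P3 23-25 | P4 25-26 | P1 26-28 | P2 28-30 | P3 30-32 | P1 32-34 | P3 34-36 | P1 36-38 | P3 38-39 |
Completion: P0=1  P1=38  P2=30  P3=39  P4=26  P5=11
Turnaround (C−A): P0=1  P1=38  P2=30  P3=39  P4=26  P5=11
Turnaround times: P0=1, P1=38, P2=30, P3=39, P4=26, P5=11
Average turnaround = (1+38+30+39+26+11) / 6 = 145/6 = 24.17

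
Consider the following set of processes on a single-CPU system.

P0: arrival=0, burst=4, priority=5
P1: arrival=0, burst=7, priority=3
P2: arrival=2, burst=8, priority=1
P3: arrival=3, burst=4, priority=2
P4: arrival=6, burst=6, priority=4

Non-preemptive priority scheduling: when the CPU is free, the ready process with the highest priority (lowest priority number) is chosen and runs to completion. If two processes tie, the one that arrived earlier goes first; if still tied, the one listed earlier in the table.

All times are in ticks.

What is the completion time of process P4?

Timeline: | P1 0-7 | P2 7-15 | P3 15-19 | P4 19-25 | P0 25-29 |
Completion: P0=29  P1=7  P2=15  P3=19  P4=25

25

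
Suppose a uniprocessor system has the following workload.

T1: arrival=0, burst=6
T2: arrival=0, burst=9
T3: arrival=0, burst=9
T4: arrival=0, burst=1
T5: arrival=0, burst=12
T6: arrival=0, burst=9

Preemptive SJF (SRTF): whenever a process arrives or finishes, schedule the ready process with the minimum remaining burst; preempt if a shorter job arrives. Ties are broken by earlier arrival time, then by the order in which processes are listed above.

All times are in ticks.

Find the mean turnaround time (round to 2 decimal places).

21.50

Timeline: | T4 0-1 | T1 1-7 | T2 7-16 | T3 16-25 | T6 25-34 | T5 34-46 |
Completion: T1=7  T2=16  T3=25  T4=1  T5=46  T6=34
Turnaround (C−A): T1=7  T2=16  T3=25  T4=1  T5=46  T6=34
Turnaround times: T1=7, T2=16, T3=25, T4=1, T5=46, T6=34
Average turnaround = (7+16+25+1+46+34) / 6 = 129/6 = 21.50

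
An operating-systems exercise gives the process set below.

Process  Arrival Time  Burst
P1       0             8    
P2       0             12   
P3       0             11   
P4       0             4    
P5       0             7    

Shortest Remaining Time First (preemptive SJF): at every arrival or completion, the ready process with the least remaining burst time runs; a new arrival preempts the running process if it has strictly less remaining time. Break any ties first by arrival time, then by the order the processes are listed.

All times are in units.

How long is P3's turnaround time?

30

Schedule: | P4 0-4 | P5 4-11 | P1 11-19 | P3 19-30 | P2 30-42 |
Completion: P1=19  P2=42  P3=30  P4=4  P5=11
Turnaround (C−A): P1=19  P2=42  P3=30  P4=4  P5=11
Turnaround(P3) = completion − arrival = 30 − 0 = 30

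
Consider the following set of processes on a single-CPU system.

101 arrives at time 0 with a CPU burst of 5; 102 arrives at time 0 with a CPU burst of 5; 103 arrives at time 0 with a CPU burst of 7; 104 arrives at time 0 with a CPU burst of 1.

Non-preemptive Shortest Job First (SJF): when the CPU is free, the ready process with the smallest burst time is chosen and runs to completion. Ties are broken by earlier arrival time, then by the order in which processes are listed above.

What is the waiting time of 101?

Schedule: | 104 0-1 | 101 1-6 | 102 6-11 | 103 11-18 |
Completion: 101=6  102=11  103=18  104=1
Turnaround (C−A): 101=6  102=11  103=18  104=1
Waiting(101) = turnaround − burst = 6 − 5 = 1

1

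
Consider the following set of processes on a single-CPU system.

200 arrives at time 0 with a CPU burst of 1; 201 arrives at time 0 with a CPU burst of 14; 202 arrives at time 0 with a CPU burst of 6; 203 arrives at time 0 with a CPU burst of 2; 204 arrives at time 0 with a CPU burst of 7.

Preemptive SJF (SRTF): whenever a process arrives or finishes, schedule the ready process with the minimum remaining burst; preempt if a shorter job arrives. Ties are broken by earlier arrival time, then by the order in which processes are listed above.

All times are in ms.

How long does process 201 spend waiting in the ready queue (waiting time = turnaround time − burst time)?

16

Timeline: | 200 0-1 | 203 1-3 | 202 3-9 | 204 9-16 | 201 16-30 |
Completion: 200=1  201=30  202=9  203=3  204=16
Turnaround (C−A): 200=1  201=30  202=9  203=3  204=16
Waiting(201) = turnaround − burst = 30 − 14 = 16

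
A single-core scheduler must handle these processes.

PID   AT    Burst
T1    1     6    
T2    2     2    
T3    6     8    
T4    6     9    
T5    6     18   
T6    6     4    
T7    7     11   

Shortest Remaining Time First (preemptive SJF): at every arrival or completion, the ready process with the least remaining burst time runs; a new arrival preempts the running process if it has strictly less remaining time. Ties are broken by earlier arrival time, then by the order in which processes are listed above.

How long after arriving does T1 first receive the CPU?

Timeline: | idle 0-1 | T1 1-2 | T2 2-4 | T1 4-9 | T6 9-13 | T3 13-21 | T4 21-30 | T7 30-41 | T5 41-59 |
Completion: T1=9  T2=4  T3=21  T4=30  T5=59  T6=13  T7=41
Response(T1) = first start − arrival = 1 − 1 = 0

0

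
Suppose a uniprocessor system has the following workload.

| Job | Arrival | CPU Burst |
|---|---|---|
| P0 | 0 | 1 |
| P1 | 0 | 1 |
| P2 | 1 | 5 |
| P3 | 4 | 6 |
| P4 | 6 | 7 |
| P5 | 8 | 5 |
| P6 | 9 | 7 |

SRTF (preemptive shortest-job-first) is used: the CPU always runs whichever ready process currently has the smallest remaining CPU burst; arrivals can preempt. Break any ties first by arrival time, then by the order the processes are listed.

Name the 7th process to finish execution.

P6

Schedule: | P0 0-1 | P1 1-2 | P2 2-7 | P3 7-13 | P5 13-18 | P4 18-25 | P6 25-32 |
Completion: P0=1  P1=2  P2=7  P3=13  P4=25  P5=18  P6=32
Turnaround (C−A): P0=1  P1=2  P2=6  P3=9  P4=19  P5=10  P6=23
Finish order: P0 → P1 → P2 → P3 → P5 → P4 → P6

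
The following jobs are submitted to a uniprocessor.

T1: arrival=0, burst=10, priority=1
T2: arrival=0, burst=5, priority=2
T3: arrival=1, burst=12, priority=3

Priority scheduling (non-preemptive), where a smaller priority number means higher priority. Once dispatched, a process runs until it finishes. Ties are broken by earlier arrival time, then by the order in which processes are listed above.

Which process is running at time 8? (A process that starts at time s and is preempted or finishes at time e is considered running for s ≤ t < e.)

Schedule: | T1 0-10 | T2 10-15 | T3 15-27 |
Completion: T1=10  T2=15  T3=27
Turnaround (C−A): T1=10  T2=15  T3=26

T1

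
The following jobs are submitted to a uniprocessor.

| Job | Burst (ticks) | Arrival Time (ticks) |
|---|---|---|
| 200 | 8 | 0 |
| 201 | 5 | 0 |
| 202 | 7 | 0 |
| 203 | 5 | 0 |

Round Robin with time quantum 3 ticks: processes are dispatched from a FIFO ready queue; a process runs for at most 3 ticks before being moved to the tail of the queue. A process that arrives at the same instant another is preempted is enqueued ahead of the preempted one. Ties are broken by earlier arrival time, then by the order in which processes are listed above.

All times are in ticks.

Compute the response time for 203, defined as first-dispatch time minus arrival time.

Schedule: | 200 0-3 | 201 3-6 | 202 6-9 | 203 9-12 | 200 12-15 | 201 15-17 | 202 17-20 | 203 20-22 | 200 22-24 | 202 24-25 |
Completion: 200=24  201=17  202=25  203=22
Turnaround (C−A): 200=24  201=17  202=25  203=22
Response(203) = first start − arrival = 9 − 0 = 9

9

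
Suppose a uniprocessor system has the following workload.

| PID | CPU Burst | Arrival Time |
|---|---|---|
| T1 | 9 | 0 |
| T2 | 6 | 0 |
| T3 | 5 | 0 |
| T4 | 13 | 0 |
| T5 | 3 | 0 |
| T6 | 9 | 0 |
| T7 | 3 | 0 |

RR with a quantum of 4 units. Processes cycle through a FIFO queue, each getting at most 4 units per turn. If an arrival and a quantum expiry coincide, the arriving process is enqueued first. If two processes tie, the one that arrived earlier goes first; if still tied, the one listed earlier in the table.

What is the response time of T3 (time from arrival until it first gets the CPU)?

8

Schedule: | T1 0-4 | T2 4-8 | T3 8-12 | T4 12-16 | T5 16-19 | T6 19-23 | T7 23-26 | T1 26-30 | T2 30-32 | T3 32-33 | T4 33-37 | T6 37-41 | T1 41-42 | T4 42-46 | T6 46-47 | T4 47-48 |
Completion: T1=42  T2=32  T3=33  T4=48  T5=19  T6=47  T7=26
Turnaround (C−A): T1=42  T2=32  T3=33  T4=48  T5=19  T6=47  T7=26
Response(T3) = first start − arrival = 8 − 0 = 8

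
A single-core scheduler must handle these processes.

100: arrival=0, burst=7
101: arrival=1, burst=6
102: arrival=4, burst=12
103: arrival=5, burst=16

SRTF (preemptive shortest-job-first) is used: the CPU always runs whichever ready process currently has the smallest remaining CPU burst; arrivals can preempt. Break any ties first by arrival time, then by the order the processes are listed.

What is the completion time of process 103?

Schedule: | 100 0-7 | 101 7-13 | 102 13-25 | 103 25-41 |
Completion: 100=7  101=13  102=25  103=41

41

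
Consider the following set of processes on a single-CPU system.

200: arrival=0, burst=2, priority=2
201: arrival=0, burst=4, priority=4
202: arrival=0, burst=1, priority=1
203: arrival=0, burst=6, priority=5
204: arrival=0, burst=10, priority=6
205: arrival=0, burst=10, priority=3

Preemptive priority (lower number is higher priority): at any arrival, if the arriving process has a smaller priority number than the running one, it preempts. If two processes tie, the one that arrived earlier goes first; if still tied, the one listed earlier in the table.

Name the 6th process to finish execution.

Gantt: | 202 0-1 | 200 1-3 | 205 3-13 | 201 13-17 | 203 17-23 | 204 23-33 |
Completion: 200=3  201=17  202=1  203=23  204=33  205=13
Turnaround (C−A): 200=3  201=17  202=1  203=23  204=33  205=13
Finish order: 202 → 200 → 205 → 201 → 203 → 204

204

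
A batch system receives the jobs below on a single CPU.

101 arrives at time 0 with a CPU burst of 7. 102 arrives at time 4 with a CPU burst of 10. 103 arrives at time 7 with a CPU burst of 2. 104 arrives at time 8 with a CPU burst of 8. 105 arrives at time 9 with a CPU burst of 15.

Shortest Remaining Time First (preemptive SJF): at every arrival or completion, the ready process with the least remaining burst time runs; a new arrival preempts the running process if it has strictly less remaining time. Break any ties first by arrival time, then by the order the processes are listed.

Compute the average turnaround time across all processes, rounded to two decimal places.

Gantt: | 101 0-7 | 103 7-9 | 104 9-17 | 102 17-27 | 105 27-42 |
Completion: 101=7  102=27  103=9  104=17  105=42
Turnaround times: 101=7, 102=23, 103=2, 104=9, 105=33
Average turnaround = (7+23+2+9+33) / 5 = 74/5 = 14.80

14.80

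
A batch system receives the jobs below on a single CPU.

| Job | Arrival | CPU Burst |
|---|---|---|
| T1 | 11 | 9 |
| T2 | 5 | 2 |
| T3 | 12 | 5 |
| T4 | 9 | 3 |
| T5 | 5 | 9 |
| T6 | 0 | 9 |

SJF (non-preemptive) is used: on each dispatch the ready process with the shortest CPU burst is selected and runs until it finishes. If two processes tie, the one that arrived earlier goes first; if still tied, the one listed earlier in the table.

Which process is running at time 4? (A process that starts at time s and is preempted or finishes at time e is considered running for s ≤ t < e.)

Gantt: | T6 0-9 | T2 9-11 | T4 11-14 | T3 14-19 | T5 19-28 | T1 28-37 |
Completion: T1=37  T2=11  T3=19  T4=14  T5=28  T6=9

T6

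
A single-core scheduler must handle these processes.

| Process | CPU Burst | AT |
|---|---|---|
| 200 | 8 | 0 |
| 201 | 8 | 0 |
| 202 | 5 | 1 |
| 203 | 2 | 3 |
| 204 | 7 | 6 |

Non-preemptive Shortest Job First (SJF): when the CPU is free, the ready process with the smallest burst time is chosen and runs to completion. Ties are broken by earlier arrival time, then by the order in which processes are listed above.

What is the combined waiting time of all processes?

Timeline: | 200 0-8 | 203 8-10 | 202 10-15 | 204 15-22 | 201 22-30 |
Completion: 200=8  201=30  202=15  203=10  204=22
Turnaround (C−A): 200=8  201=30  202=14  203=7  204=16
Waiting = turnaround − burst: 200=0, 201=22, 202=9, 203=5, 204=9
Total waiting = 0 + 22 + 9 + 5 + 9 = 45

45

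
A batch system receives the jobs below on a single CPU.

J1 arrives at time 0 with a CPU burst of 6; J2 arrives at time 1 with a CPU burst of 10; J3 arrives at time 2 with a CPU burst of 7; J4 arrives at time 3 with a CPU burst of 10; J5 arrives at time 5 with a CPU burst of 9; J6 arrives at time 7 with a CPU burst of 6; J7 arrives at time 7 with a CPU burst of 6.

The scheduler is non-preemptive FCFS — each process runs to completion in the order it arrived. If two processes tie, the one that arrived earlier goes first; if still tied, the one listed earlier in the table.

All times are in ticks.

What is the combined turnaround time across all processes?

197

Schedule: | J1 0-6 | J2 6-16 | J3 16-23 | J4 23-33 | J5 33-42 | J6 42-48 | J7 48-54 |
Completion: J1=6  J2=16  J3=23  J4=33  J5=42  J6=48  J7=54
Turnaround = completion − arrival: J1=6, J2=15, J3=21, J4=30, J5=37, J6=41, J7=47
Total turnaround = 6 + 15 + 21 + 30 + 37 + 41 + 47 = 197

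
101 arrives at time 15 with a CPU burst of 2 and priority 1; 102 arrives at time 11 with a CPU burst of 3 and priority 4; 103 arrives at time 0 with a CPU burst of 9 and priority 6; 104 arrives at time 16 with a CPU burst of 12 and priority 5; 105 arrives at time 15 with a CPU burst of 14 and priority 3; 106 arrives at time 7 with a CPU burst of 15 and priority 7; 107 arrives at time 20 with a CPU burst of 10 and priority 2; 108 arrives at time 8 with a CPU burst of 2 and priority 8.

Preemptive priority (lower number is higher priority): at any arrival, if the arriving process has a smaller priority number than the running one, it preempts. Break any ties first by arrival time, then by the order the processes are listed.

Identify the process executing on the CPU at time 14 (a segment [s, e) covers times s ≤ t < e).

106

Gantt: | 103 0-9 | 106 9-11 | 102 11-14 | 106 14-15 | 101 15-17 | 105 17-20 | 107 20-30 | 105 30-41 | 104 41-53 | 106 53-65 | 108 65-67 |
Completion: 101=17  102=14  103=9  104=53  105=41  106=65  107=30  108=67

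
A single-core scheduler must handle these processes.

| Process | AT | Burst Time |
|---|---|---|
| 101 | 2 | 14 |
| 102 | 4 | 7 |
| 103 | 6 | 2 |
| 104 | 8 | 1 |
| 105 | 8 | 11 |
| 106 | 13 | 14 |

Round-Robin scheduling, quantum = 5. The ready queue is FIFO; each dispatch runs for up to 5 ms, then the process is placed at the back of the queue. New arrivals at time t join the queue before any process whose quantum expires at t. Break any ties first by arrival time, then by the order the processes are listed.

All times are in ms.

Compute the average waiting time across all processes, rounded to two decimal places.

17.50

Timeline: | idle 0-2 | 101 2-7 | 102 7-12 | 103 12-14 | 101 14-19 | 104 19-20 | 105 20-25 | 102 25-27 | 106 27-32 | 101 32-36 | 105 36-41 | 106 41-46 | 105 46-47 | 106 47-51 |
Completion: 101=36  102=27  103=14  104=20  105=47  106=51
Waiting times: 101=20, 102=16, 103=6, 104=11, 105=28, 106=24
Average waiting = (20+16+6+11+28+24) / 6 = 105/6 = 17.50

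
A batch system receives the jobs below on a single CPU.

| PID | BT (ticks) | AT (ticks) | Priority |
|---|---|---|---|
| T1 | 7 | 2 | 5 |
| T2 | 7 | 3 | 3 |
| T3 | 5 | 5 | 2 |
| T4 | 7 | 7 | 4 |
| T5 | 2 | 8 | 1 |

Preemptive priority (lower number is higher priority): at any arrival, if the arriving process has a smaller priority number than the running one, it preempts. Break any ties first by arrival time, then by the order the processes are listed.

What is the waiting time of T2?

Gantt: | idle 0-2 | T1 2-3 | T2 3-5 | T3 5-8 | T5 8-10 | T3 10-12 | T2 12-17 | T4 17-24 | T1 24-30 |
Completion: T1=30  T2=17  T3=12  T4=24  T5=10
Turnaround (C−A): T1=28  T2=14  T3=7  T4=17  T5=2
Waiting(T2) = turnaround − burst = 14 − 7 = 7

7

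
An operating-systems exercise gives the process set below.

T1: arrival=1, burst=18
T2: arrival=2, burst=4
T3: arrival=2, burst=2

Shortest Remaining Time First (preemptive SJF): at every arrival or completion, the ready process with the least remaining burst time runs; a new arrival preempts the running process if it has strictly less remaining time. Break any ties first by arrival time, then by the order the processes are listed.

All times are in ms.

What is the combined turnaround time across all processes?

32

Timeline: | idle 0-1 | T1 1-2 | T3 2-4 | T2 4-8 | T1 8-25 |
Completion: T1=25  T2=8  T3=4
Turnaround = completion − arrival: T1=24, T2=6, T3=2
Total turnaround = 24 + 6 + 2 = 32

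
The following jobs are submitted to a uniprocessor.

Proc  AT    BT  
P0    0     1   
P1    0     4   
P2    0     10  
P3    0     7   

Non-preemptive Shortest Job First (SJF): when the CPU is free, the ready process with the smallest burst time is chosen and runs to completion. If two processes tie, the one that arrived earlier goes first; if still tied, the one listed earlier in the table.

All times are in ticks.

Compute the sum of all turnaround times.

40

Timeline: | P0 0-1 | P1 1-5 | P3 5-12 | P2 12-22 |
Completion: P0=1  P1=5  P2=22  P3=12
Turnaround (C−A): P0=1  P1=5  P2=22  P3=12
Turnaround = completion − arrival: P0=1, P1=5, P2=22, P3=12
Total turnaround = 1 + 5 + 22 + 12 = 40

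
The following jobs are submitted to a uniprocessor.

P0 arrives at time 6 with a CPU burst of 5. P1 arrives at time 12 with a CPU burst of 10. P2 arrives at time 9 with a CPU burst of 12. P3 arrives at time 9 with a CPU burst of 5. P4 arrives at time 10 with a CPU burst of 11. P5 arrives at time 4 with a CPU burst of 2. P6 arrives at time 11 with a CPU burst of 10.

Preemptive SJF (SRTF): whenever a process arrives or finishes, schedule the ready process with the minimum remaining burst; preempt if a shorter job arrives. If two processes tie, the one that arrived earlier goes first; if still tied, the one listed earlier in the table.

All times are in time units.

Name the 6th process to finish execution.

P4

Schedule: | idle 0-4 | P5 4-6 | P0 6-11 | P3 11-16 | P6 16-26 | P1 26-36 | P4 36-47 | P2 47-59 |
Completion: P0=11  P1=36  P2=59  P3=16  P4=47  P5=6  P6=26
Finish order: P5 → P0 → P3 → P6 → P1 → P4 → P2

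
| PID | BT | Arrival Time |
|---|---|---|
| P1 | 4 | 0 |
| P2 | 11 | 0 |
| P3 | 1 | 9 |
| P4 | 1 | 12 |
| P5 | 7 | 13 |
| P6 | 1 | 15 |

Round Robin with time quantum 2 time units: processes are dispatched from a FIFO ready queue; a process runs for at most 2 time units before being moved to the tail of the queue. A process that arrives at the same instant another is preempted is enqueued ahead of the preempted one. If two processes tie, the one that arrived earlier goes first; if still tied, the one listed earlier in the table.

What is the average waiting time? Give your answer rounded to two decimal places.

Timeline: | P1 0-2 | P2 2-4 | P1 4-6 | P2 6-10 | P3 10-11 | P2 11-13 | P4 13-14 | P5 14-16 | P2 16-18 | P6 18-19 | P5 19-21 | P2 21-22 | P5 22-25 |
Completion: P1=6  P2=22  P3=11  P4=14  P5=25  P6=19
Turnaround (C−A): P1=6  P2=22  P3=2  P4=2  P5=12  P6=4
Waiting times: P1=2, P2=11, P3=1, P4=1, P5=5, P6=3
Average waiting = (2+11+1+1+5+3) / 6 = 23/6 = 3.83

3.83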